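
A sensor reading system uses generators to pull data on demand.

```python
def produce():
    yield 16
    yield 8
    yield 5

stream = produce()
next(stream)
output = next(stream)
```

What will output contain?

Step 1: produce() creates a generator.
Step 2: next(stream) yields 16 (consumed and discarded).
Step 3: next(stream) yields 8, assigned to output.
Therefore output = 8.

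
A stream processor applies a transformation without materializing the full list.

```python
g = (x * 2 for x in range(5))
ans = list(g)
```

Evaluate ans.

Step 1: For each x in range(5), compute x*2:
  x=0: 0*2 = 0
  x=1: 1*2 = 2
  x=2: 2*2 = 4
  x=3: 3*2 = 6
  x=4: 4*2 = 8
Therefore ans = [0, 2, 4, 6, 8].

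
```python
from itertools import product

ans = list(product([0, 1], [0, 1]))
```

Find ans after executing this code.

Step 1: product([0, 1], [0, 1]) gives all pairs:
  (0, 0)
  (0, 1)
  (1, 0)
  (1, 1)
Therefore ans = [(0, 0), (0, 1), (1, 0), (1, 1)].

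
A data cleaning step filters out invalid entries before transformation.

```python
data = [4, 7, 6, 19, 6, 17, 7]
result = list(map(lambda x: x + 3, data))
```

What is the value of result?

Step 1: Apply lambda x: x + 3 to each element:
  4 -> 7
  7 -> 10
  6 -> 9
  19 -> 22
  6 -> 9
  17 -> 20
  7 -> 10
Therefore result = [7, 10, 9, 22, 9, 20, 10].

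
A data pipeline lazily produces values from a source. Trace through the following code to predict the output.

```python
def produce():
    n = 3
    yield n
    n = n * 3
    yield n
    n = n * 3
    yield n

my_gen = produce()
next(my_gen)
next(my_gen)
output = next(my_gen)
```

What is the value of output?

Step 1: Trace through generator execution:
  Yield 1: n starts at 3, yield 3
  Yield 2: n = 3 * 3 = 9, yield 9
  Yield 3: n = 9 * 3 = 27, yield 27
Step 2: First next() gets 3, second next() gets the second value, third next() yields 27.
Therefore output = 27.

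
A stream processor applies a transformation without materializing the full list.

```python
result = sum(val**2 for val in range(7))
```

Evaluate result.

Step 1: Compute val**2 for each val in range(7):
  val=0: 0**2 = 0
  val=1: 1**2 = 1
  val=2: 2**2 = 4
  val=3: 3**2 = 9
  val=4: 4**2 = 16
  val=5: 5**2 = 25
  val=6: 6**2 = 36
Step 2: sum = 0 + 1 + 4 + 9 + 16 + 25 + 36 = 91.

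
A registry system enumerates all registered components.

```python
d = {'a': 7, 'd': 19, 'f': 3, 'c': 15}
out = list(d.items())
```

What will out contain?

Step 1: d.items() returns (key, value) pairs in insertion order.
Therefore out = [('a', 7), ('d', 19), ('f', 3), ('c', 15)].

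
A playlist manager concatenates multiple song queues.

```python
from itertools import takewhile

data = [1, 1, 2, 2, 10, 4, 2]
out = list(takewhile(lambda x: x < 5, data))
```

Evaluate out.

Step 1: takewhile stops at first element >= 5:
  1 < 5: take
  1 < 5: take
  2 < 5: take
  2 < 5: take
  10 >= 5: stop
Therefore out = [1, 1, 2, 2].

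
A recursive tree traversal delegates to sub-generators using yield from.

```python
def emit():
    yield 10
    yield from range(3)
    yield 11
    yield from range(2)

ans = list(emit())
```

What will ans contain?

Step 1: Trace yields in order:
  yield 10
  yield 0
  yield 1
  yield 2
  yield 11
  yield 0
  yield 1
Therefore ans = [10, 0, 1, 2, 11, 0, 1].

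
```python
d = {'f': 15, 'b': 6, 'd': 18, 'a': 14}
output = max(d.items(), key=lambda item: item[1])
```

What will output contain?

Step 1: Find item with maximum value:
  ('f', 15)
  ('b', 6)
  ('d', 18)
  ('a', 14)
Step 2: Maximum value is 18 at key 'd'.
Therefore output = ('d', 18).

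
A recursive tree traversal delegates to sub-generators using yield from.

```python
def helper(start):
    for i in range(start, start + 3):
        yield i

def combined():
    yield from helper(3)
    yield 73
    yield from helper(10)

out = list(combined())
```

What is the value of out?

Step 1: combined() delegates to helper(3):
  yield 3
  yield 4
  yield 5
Step 2: yield 73
Step 3: Delegates to helper(10):
  yield 10
  yield 11
  yield 12
Therefore out = [3, 4, 5, 73, 10, 11, 12].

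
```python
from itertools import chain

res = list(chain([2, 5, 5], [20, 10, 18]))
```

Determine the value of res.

Step 1: chain() concatenates iterables: [2, 5, 5] + [20, 10, 18].
Therefore res = [2, 5, 5, 20, 10, 18].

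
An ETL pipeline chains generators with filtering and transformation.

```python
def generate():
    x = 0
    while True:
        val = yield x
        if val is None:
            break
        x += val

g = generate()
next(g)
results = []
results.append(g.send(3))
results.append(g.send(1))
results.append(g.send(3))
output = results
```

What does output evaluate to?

Step 1: next(g) -> yield 0.
Step 2: send(3) -> x = 3, yield 3.
Step 3: send(1) -> x = 4, yield 4.
Step 4: send(3) -> x = 7, yield 7.
Therefore output = [3, 4, 7].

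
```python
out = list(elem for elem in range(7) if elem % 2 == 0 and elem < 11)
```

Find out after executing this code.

Step 1: Filter range(7) where elem % 2 == 0 and elem < 11:
  elem=0: both conditions met, included
  elem=1: excluded (1 % 2 != 0)
  elem=2: both conditions met, included
  elem=3: excluded (3 % 2 != 0)
  elem=4: both conditions met, included
  elem=5: excluded (5 % 2 != 0)
  elem=6: both conditions met, included
Therefore out = [0, 2, 4, 6].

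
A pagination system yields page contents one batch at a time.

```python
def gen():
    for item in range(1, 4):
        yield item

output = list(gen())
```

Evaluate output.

Step 1: The generator yields each value from range(1, 4).
Step 2: list() consumes all yields: [1, 2, 3].
Therefore output = [1, 2, 3].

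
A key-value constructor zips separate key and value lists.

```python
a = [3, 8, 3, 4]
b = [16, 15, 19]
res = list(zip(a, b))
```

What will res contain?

Step 1: zip stops at shortest (len(a)=4, len(b)=3):
  Index 0: (3, 16)
  Index 1: (8, 15)
  Index 2: (3, 19)
Step 2: Last element of a (4) has no pair, dropped.
Therefore res = [(3, 16), (8, 15), (3, 19)].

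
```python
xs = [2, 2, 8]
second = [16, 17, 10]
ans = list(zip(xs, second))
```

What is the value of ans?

Step 1: zip pairs elements at same index:
  Index 0: (2, 16)
  Index 1: (2, 17)
  Index 2: (8, 10)
Therefore ans = [(2, 16), (2, 17), (8, 10)].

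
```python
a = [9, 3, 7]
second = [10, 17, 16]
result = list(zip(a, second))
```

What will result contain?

Step 1: zip pairs elements at same index:
  Index 0: (9, 10)
  Index 1: (3, 17)
  Index 2: (7, 16)
Therefore result = [(9, 10), (3, 17), (7, 16)].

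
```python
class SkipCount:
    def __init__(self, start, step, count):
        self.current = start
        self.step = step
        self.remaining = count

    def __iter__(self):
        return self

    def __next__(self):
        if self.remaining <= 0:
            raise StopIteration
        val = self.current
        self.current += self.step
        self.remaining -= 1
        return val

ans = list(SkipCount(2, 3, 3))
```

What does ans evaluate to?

Step 1: SkipCount starts at 2, increments by 3, for 3 steps:
  Yield 2, then current += 3
  Yield 5, then current += 3
  Yield 8, then current += 3
Therefore ans = [2, 5, 8].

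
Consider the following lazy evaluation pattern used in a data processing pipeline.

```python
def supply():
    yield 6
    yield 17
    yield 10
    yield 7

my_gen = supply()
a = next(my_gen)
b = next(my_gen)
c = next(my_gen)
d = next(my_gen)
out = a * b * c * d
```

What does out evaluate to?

Step 1: Create generator and consume all values:
  a = next(my_gen) = 6
  b = next(my_gen) = 17
  c = next(my_gen) = 10
  d = next(my_gen) = 7
Step 2: out = 6 * 17 * 10 * 7 = 7140.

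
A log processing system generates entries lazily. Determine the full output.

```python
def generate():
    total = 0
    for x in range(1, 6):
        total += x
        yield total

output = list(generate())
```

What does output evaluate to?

Step 1: Generator accumulates running sum:
  x=1: total = 1, yield 1
  x=2: total = 3, yield 3
  x=3: total = 6, yield 6
  x=4: total = 10, yield 10
  x=5: total = 15, yield 15
Therefore output = [1, 3, 6, 10, 15].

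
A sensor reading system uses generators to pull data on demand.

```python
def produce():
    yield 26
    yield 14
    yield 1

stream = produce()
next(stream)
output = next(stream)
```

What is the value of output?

Step 1: produce() creates a generator.
Step 2: next(stream) yields 26 (consumed and discarded).
Step 3: next(stream) yields 14, assigned to output.
Therefore output = 14.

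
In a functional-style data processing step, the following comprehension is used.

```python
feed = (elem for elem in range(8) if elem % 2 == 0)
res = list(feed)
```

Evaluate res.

Step 1: Filter range(8) keeping only even values:
  elem=0: even, included
  elem=1: odd, excluded
  elem=2: even, included
  elem=3: odd, excluded
  elem=4: even, included
  elem=5: odd, excluded
  elem=6: even, included
  elem=7: odd, excluded
Therefore res = [0, 2, 4, 6].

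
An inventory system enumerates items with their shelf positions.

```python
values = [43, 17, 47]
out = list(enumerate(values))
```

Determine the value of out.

Step 1: enumerate pairs each element with its index:
  (0, 43)
  (1, 17)
  (2, 47)
Therefore out = [(0, 43), (1, 17), (2, 47)].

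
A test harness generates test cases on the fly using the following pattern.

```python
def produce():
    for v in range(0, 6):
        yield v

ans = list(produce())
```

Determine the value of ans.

Step 1: The generator yields each value from range(0, 6).
Step 2: list() consumes all yields: [0, 1, 2, 3, 4, 5].
Therefore ans = [0, 1, 2, 3, 4, 5].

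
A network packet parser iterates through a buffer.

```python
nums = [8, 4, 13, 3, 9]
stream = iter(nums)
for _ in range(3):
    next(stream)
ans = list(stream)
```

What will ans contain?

Step 1: Create iterator over [8, 4, 13, 3, 9].
Step 2: Advance 3 positions (consuming [8, 4, 13]).
Step 3: list() collects remaining elements: [3, 9].
Therefore ans = [3, 9].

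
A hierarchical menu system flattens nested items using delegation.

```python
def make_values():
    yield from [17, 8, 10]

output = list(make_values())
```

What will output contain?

Step 1: yield from delegates to the iterable, yielding each element.
Step 2: Collected values: [17, 8, 10].
Therefore output = [17, 8, 10].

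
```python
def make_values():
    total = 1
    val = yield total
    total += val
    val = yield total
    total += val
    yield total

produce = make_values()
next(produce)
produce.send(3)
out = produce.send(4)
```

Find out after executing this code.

Step 1: next() -> yield total=1.
Step 2: send(3) -> val=3, total = 1+3 = 4, yield 4.
Step 3: send(4) -> val=4, total = 4+4 = 8, yield 8.
Therefore out = 8.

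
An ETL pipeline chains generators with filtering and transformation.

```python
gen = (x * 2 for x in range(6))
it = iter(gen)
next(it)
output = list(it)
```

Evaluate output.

Step 1: Generator produces [0, 2, 4, 6, 8, 10].
Step 2: next(it) consumes first element (0).
Step 3: list(it) collects remaining: [2, 4, 6, 8, 10].
Therefore output = [2, 4, 6, 8, 10].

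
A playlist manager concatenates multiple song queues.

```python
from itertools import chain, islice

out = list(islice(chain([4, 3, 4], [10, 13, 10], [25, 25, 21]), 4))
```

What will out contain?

Step 1: chain([4, 3, 4], [10, 13, 10], [25, 25, 21]) = [4, 3, 4, 10, 13, 10, 25, 25, 21].
Step 2: islice takes first 4 elements: [4, 3, 4, 10].
Therefore out = [4, 3, 4, 10].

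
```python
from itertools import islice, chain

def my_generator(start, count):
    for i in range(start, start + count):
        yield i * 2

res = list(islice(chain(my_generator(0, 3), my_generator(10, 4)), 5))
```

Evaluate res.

Step 1: my_generator(0, 3) yields [0, 2, 4].
Step 2: my_generator(10, 4) yields [20, 22, 24, 26].
Step 3: chain concatenates: [0, 2, 4, 20, 22, 24, 26].
Step 4: islice takes first 5: [0, 2, 4, 20, 22].
Therefore res = [0, 2, 4, 20, 22].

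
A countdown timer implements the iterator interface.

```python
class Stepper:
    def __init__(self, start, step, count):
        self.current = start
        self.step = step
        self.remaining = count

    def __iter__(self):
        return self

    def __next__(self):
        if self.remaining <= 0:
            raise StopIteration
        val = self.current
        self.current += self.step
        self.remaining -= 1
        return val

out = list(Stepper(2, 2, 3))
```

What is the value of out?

Step 1: Stepper starts at 2, increments by 2, for 3 steps:
  Yield 2, then current += 2
  Yield 4, then current += 2
  Yield 6, then current += 2
Therefore out = [2, 4, 6].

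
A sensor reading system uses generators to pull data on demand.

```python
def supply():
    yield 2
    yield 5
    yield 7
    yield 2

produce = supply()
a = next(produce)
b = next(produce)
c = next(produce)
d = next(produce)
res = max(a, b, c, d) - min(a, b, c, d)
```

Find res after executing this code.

Step 1: Create generator and consume all values:
  a = next(produce) = 2
  b = next(produce) = 5
  c = next(produce) = 7
  d = next(produce) = 2
Step 2: max = 7, min = 2, res = 7 - 2 = 5.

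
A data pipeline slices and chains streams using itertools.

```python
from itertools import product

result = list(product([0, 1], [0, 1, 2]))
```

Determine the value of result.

Step 1: product([0, 1], [0, 1, 2]) gives all pairs:
  (0, 0)
  (0, 1)
  (0, 2)
  (1, 0)
  (1, 1)
  (1, 2)
Therefore result = [(0, 0), (0, 1), (0, 2), (1, 0), (1, 1), (1, 2)].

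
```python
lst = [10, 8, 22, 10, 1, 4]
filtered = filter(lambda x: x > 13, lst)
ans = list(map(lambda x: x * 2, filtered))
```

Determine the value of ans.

Step 1: Filter lst for elements > 13:
  10: removed
  8: removed
  22: kept
  10: removed
  1: removed
  4: removed
Step 2: Map x * 2 on filtered [22]:
  22 -> 44
Therefore ans = [44].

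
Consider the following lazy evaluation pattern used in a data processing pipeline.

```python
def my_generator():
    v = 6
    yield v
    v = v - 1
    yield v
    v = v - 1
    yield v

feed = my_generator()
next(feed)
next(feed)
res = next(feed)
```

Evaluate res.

Step 1: Trace through generator execution:
  Yield 1: v starts at 6, yield 6
  Yield 2: v = 6 - 1 = 5, yield 5
  Yield 3: v = 5 - 1 = 4, yield 4
Step 2: First next() gets 6, second next() gets the second value, third next() yields 4.
Therefore res = 4.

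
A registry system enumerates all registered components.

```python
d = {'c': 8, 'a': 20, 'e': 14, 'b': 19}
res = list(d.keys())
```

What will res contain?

Step 1: d.keys() returns the dictionary keys in insertion order.
Therefore res = ['c', 'a', 'e', 'b'].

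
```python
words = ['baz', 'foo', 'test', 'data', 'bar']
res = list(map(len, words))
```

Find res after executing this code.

Step 1: Map len() to each word:
  'baz' -> 3
  'foo' -> 3
  'test' -> 4
  'data' -> 4
  'bar' -> 3
Therefore res = [3, 3, 4, 4, 3].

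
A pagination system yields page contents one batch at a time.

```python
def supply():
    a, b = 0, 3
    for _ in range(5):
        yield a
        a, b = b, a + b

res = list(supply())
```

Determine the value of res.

Step 1: Fibonacci-like sequence starting with a=0, b=3:
  Iteration 1: yield a=0, then a,b = 3,3
  Iteration 2: yield a=3, then a,b = 3,6
  Iteration 3: yield a=3, then a,b = 6,9
  Iteration 4: yield a=6, then a,b = 9,15
  Iteration 5: yield a=9, then a,b = 15,24
Therefore res = [0, 3, 3, 6, 9].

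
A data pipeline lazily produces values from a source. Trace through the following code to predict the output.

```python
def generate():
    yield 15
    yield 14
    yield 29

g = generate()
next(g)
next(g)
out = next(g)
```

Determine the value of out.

Step 1: generate() creates a generator.
Step 2: next(g) yields 15 (consumed and discarded).
Step 3: next(g) yields 14 (consumed and discarded).
Step 4: next(g) yields 29, assigned to out.
Therefore out = 29.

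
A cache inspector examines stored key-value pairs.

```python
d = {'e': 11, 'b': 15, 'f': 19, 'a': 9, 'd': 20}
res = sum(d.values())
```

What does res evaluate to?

Step 1: d.values() = [11, 15, 19, 9, 20].
Step 2: sum = 74.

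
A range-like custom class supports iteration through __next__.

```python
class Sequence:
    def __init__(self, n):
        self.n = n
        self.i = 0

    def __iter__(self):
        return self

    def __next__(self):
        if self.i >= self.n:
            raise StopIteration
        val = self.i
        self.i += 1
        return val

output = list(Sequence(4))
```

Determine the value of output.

Step 1: Sequence(4) creates an iterator counting 0 to 3.
Step 2: list() consumes all values: [0, 1, 2, 3].
Therefore output = [0, 1, 2, 3].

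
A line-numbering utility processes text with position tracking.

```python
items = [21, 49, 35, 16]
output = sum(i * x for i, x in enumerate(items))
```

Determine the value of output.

Step 1: Compute i * x for each (i, x) in enumerate([21, 49, 35, 16]):
  i=0, x=21: 0*21 = 0
  i=1, x=49: 1*49 = 49
  i=2, x=35: 2*35 = 70
  i=3, x=16: 3*16 = 48
Step 2: sum = 0 + 49 + 70 + 48 = 167.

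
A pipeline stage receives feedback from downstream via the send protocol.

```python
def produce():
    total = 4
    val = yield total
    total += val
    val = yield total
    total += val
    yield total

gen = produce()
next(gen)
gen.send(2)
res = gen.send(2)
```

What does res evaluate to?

Step 1: next() -> yield total=4.
Step 2: send(2) -> val=2, total = 4+2 = 6, yield 6.
Step 3: send(2) -> val=2, total = 6+2 = 8, yield 8.
Therefore res = 8.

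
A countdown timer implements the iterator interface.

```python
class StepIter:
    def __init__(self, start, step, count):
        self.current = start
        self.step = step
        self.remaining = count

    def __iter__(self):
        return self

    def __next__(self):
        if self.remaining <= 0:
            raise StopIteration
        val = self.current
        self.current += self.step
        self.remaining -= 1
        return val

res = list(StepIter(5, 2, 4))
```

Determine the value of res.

Step 1: StepIter starts at 5, increments by 2, for 4 steps:
  Yield 5, then current += 2
  Yield 7, then current += 2
  Yield 9, then current += 2
  Yield 11, then current += 2
Therefore res = [5, 7, 9, 11].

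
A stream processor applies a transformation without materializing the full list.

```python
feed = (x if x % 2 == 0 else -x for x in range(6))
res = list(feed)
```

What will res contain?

Step 1: For each x in range(6), yield x if even, else -x:
  x=0: even, yield 0
  x=1: odd, yield -1
  x=2: even, yield 2
  x=3: odd, yield -3
  x=4: even, yield 4
  x=5: odd, yield -5
Therefore res = [0, -1, 2, -3, 4, -5].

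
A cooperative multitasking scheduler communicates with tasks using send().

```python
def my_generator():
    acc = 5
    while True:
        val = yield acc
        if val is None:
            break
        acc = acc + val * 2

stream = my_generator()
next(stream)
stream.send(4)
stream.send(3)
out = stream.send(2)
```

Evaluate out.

Step 1: next() -> yield acc=5.
Step 2: send(4) -> val=4, acc = 5 + 4*2 = 13, yield 13.
Step 3: send(3) -> val=3, acc = 13 + 3*2 = 19, yield 19.
Step 4: send(2) -> val=2, acc = 19 + 2*2 = 23, yield 23.
Therefore out = 23.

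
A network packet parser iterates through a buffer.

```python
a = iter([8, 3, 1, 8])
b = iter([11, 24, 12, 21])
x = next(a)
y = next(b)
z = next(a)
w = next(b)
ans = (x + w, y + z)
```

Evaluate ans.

Step 1: a iterates [8, 3, 1, 8], b iterates [11, 24, 12, 21].
Step 2: x = next(a) = 8, y = next(b) = 11.
Step 3: z = next(a) = 3, w = next(b) = 24.
Step 4: ans = (8 + 24, 11 + 3) = (32, 14).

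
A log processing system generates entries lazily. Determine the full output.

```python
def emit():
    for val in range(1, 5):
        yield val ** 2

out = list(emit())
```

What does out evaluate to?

Step 1: For each val in range(1, 5), yield val**2:
  val=1: yield 1**2 = 1
  val=2: yield 2**2 = 4
  val=3: yield 3**2 = 9
  val=4: yield 4**2 = 16
Therefore out = [1, 4, 9, 16].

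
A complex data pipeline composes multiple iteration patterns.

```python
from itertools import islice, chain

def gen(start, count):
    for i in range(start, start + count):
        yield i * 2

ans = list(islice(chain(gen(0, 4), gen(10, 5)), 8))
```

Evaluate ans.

Step 1: gen(0, 4) yields [0, 2, 4, 6].
Step 2: gen(10, 5) yields [20, 22, 24, 26, 28].
Step 3: chain concatenates: [0, 2, 4, 6, 20, 22, 24, 26, 28].
Step 4: islice takes first 8: [0, 2, 4, 6, 20, 22, 24, 26].
Therefore ans = [0, 2, 4, 6, 20, 22, 24, 26].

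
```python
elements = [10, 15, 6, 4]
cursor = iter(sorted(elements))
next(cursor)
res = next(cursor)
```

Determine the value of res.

Step 1: sorted([10, 15, 6, 4]) = [4, 6, 10, 15].
Step 2: Create iterator and skip 1 elements.
Step 3: next() returns 6.
Therefore res = 6.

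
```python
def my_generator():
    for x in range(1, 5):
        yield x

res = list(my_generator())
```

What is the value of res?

Step 1: The generator yields each value from range(1, 5).
Step 2: list() consumes all yields: [1, 2, 3, 4].
Therefore res = [1, 2, 3, 4].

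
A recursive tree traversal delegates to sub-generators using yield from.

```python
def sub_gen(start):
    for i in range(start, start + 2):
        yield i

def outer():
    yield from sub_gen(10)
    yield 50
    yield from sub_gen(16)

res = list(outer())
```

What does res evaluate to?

Step 1: outer() delegates to sub_gen(10):
  yield 10
  yield 11
Step 2: yield 50
Step 3: Delegates to sub_gen(16):
  yield 16
  yield 17
Therefore res = [10, 11, 50, 16, 17].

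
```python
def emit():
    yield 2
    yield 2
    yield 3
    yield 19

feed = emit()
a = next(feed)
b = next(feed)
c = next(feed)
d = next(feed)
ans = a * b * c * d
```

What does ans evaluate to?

Step 1: Create generator and consume all values:
  a = next(feed) = 2
  b = next(feed) = 2
  c = next(feed) = 3
  d = next(feed) = 19
Step 2: ans = 2 * 2 * 3 * 19 = 228.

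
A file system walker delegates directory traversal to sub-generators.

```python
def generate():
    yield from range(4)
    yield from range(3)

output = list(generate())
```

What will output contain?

Step 1: Trace yields in order:
  yield 0
  yield 1
  yield 2
  yield 3
  yield 0
  yield 1
  yield 2
Therefore output = [0, 1, 2, 3, 0, 1, 2].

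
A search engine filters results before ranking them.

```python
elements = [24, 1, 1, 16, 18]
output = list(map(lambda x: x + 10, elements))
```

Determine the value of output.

Step 1: Apply lambda x: x + 10 to each element:
  24 -> 34
  1 -> 11
  1 -> 11
  16 -> 26
  18 -> 28
Therefore output = [34, 11, 11, 26, 28].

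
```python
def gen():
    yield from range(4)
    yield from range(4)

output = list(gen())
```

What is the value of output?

Step 1: Trace yields in order:
  yield 0
  yield 1
  yield 2
  yield 3
  yield 0
  yield 1
  yield 2
  yield 3
Therefore output = [0, 1, 2, 3, 0, 1, 2, 3].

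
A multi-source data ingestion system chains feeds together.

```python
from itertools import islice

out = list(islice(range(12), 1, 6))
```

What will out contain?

Step 1: islice(range(12), 1, 6) takes elements at indices [1, 6).
Step 2: Elements: [1, 2, 3, 4, 5].
Therefore out = [1, 2, 3, 4, 5].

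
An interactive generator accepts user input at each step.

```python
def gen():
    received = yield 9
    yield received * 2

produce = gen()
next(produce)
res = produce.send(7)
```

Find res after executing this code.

Step 1: next(produce) advances to first yield, producing 9.
Step 2: send(7) resumes, received = 7.
Step 3: yield received * 2 = 7 * 2 = 14.
Therefore res = 14.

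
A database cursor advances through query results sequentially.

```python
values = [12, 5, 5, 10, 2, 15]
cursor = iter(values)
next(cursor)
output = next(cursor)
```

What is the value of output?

Step 1: Create iterator over [12, 5, 5, 10, 2, 15].
Step 2: next() consumes 12.
Step 3: next() returns 5.
Therefore output = 5.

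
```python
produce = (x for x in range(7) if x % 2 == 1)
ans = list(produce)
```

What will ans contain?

Step 1: Filter range(7) keeping only odd values:
  x=0: even, excluded
  x=1: odd, included
  x=2: even, excluded
  x=3: odd, included
  x=4: even, excluded
  x=5: odd, included
  x=6: even, excluded
Therefore ans = [1, 3, 5].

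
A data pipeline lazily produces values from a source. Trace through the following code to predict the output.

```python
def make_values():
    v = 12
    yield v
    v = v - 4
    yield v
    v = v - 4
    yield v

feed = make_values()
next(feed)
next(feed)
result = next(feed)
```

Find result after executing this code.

Step 1: Trace through generator execution:
  Yield 1: v starts at 12, yield 12
  Yield 2: v = 12 - 4 = 8, yield 8
  Yield 3: v = 8 - 4 = 4, yield 4
Step 2: First next() gets 12, second next() gets the second value, third next() yields 4.
Therefore result = 4.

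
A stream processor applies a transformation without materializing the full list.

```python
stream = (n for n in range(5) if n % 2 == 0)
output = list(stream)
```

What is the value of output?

Step 1: Filter range(5) keeping only even values:
  n=0: even, included
  n=1: odd, excluded
  n=2: even, included
  n=3: odd, excluded
  n=4: even, included
Therefore output = [0, 2, 4].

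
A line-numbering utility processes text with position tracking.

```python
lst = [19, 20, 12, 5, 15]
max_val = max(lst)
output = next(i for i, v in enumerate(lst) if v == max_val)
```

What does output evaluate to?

Step 1: max([19, 20, 12, 5, 15]) = 20.
Step 2: Find first index where value == 20:
  Index 0: 19 != 20
  Index 1: 20 == 20, found!
Therefore output = 1.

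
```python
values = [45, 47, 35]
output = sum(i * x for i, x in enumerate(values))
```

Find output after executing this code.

Step 1: Compute i * x for each (i, x) in enumerate([45, 47, 35]):
  i=0, x=45: 0*45 = 0
  i=1, x=47: 1*47 = 47
  i=2, x=35: 2*35 = 70
Step 2: sum = 0 + 47 + 70 = 117.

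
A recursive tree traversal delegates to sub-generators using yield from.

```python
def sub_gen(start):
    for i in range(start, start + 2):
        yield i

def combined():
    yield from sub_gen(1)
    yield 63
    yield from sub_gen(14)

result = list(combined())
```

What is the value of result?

Step 1: combined() delegates to sub_gen(1):
  yield 1
  yield 2
Step 2: yield 63
Step 3: Delegates to sub_gen(14):
  yield 14
  yield 15
Therefore result = [1, 2, 63, 14, 15].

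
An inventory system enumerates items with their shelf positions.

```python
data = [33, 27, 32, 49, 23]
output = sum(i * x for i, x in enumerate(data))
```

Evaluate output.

Step 1: Compute i * x for each (i, x) in enumerate([33, 27, 32, 49, 23]):
  i=0, x=33: 0*33 = 0
  i=1, x=27: 1*27 = 27
  i=2, x=32: 2*32 = 64
  i=3, x=49: 3*49 = 147
  i=4, x=23: 4*23 = 92
Step 2: sum = 0 + 27 + 64 + 147 + 92 = 330.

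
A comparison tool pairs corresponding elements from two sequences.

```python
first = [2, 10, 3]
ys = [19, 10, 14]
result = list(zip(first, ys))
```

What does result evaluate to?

Step 1: zip pairs elements at same index:
  Index 0: (2, 19)
  Index 1: (10, 10)
  Index 2: (3, 14)
Therefore result = [(2, 19), (10, 10), (3, 14)].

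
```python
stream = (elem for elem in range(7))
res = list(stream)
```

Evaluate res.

Step 1: Generator expression iterates range(7): [0, 1, 2, 3, 4, 5, 6].
Step 2: list() collects all values.
Therefore res = [0, 1, 2, 3, 4, 5, 6].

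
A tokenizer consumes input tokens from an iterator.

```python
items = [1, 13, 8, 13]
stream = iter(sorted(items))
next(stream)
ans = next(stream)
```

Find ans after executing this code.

Step 1: sorted([1, 13, 8, 13]) = [1, 8, 13, 13].
Step 2: Create iterator and skip 1 elements.
Step 3: next() returns 8.
Therefore ans = 8.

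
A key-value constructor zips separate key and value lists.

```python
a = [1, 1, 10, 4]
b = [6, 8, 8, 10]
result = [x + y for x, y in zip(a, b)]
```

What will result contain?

Step 1: Add corresponding elements:
  1 + 6 = 7
  1 + 8 = 9
  10 + 8 = 18
  4 + 10 = 14
Therefore result = [7, 9, 18, 14].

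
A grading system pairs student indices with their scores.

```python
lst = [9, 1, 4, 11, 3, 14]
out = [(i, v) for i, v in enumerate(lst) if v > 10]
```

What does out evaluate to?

Step 1: Filter enumerate([9, 1, 4, 11, 3, 14]) keeping v > 10:
  (0, 9): 9 <= 10, excluded
  (1, 1): 1 <= 10, excluded
  (2, 4): 4 <= 10, excluded
  (3, 11): 11 > 10, included
  (4, 3): 3 <= 10, excluded
  (5, 14): 14 > 10, included
Therefore out = [(3, 11), (5, 14)].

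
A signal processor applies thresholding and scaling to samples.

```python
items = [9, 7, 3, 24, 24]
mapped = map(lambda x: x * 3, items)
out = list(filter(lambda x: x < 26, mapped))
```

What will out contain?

Step 1: Map x * 3:
  9 -> 27
  7 -> 21
  3 -> 9
  24 -> 72
  24 -> 72
Step 2: Filter for < 26:
  27: removed
  21: kept
  9: kept
  72: removed
  72: removed
Therefore out = [21, 9].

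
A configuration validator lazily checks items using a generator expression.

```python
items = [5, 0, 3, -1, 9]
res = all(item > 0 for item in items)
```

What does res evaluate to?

Step 1: Check item > 0 for each element in [5, 0, 3, -1, 9]:
  5 > 0: True
  0 > 0: False
  3 > 0: True
  -1 > 0: False
  9 > 0: True
Step 2: all() returns False.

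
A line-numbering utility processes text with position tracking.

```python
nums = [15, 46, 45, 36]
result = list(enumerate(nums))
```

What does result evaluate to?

Step 1: enumerate pairs each element with its index:
  (0, 15)
  (1, 46)
  (2, 45)
  (3, 36)
Therefore result = [(0, 15), (1, 46), (2, 45), (3, 36)].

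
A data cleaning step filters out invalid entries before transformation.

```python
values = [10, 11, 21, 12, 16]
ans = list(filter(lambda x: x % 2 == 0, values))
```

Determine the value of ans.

Step 1: Filter elements divisible by 2:
  10 % 2 = 0: kept
  11 % 2 = 1: removed
  21 % 2 = 1: removed
  12 % 2 = 0: kept
  16 % 2 = 0: kept
Therefore ans = [10, 12, 16].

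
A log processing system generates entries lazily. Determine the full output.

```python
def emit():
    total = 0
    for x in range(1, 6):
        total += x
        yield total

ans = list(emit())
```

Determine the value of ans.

Step 1: Generator accumulates running sum:
  x=1: total = 1, yield 1
  x=2: total = 3, yield 3
  x=3: total = 6, yield 6
  x=4: total = 10, yield 10
  x=5: total = 15, yield 15
Therefore ans = [1, 3, 6, 10, 15].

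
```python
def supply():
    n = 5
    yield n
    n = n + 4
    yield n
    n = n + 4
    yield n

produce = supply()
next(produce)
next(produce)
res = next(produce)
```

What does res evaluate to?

Step 1: Trace through generator execution:
  Yield 1: n starts at 5, yield 5
  Yield 2: n = 5 + 4 = 9, yield 9
  Yield 3: n = 9 + 4 = 13, yield 13
Step 2: First next() gets 5, second next() gets the second value, third next() yields 13.
Therefore res = 13.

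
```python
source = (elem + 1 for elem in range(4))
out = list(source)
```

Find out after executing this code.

Step 1: For each elem in range(4), compute elem+1:
  elem=0: 0+1 = 1
  elem=1: 1+1 = 2
  elem=2: 2+1 = 3
  elem=3: 3+1 = 4
Therefore out = [1, 2, 3, 4].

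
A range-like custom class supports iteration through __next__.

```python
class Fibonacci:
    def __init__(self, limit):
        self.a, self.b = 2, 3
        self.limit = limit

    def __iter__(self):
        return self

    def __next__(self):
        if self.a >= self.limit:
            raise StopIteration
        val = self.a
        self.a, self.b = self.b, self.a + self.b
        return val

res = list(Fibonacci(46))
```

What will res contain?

Step 1: Fibonacci-like sequence (a=2, b=3) until >= 46:
  Yield 2, then a,b = 3,5
  Yield 3, then a,b = 5,8
  Yield 5, then a,b = 8,13
  Yield 8, then a,b = 13,21
  Yield 13, then a,b = 21,34
  Yield 21, then a,b = 34,55
  Yield 34, then a,b = 55,89
Step 2: 55 >= 46, stop.
Therefore res = [2, 3, 5, 8, 13, 21, 34].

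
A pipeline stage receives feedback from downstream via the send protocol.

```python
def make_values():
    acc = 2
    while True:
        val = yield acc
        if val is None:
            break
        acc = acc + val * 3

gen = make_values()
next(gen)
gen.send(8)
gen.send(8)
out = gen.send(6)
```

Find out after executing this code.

Step 1: next() -> yield acc=2.
Step 2: send(8) -> val=8, acc = 2 + 8*3 = 26, yield 26.
Step 3: send(8) -> val=8, acc = 26 + 8*3 = 50, yield 50.
Step 4: send(6) -> val=6, acc = 50 + 6*3 = 68, yield 68.
Therefore out = 68.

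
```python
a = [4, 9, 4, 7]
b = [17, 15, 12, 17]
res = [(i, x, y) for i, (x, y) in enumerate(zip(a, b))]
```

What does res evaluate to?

Step 1: enumerate(zip(a, b)) gives index with paired elements:
  i=0: (4, 17)
  i=1: (9, 15)
  i=2: (4, 12)
  i=3: (7, 17)
Therefore res = [(0, 4, 17), (1, 9, 15), (2, 4, 12), (3, 7, 17)].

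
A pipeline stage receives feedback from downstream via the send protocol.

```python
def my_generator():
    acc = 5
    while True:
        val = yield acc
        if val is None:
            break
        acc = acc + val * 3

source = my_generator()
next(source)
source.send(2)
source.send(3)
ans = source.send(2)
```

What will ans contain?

Step 1: next() -> yield acc=5.
Step 2: send(2) -> val=2, acc = 5 + 2*3 = 11, yield 11.
Step 3: send(3) -> val=3, acc = 11 + 3*3 = 20, yield 20.
Step 4: send(2) -> val=2, acc = 20 + 2*3 = 26, yield 26.
Therefore ans = 26.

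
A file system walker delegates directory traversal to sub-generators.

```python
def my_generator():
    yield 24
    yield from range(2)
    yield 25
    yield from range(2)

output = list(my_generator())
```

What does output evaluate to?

Step 1: Trace yields in order:
  yield 24
  yield 0
  yield 1
  yield 25
  yield 0
  yield 1
Therefore output = [24, 0, 1, 25, 0, 1].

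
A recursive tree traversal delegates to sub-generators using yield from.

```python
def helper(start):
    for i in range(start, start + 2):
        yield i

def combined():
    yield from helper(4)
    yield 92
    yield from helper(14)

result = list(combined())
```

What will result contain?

Step 1: combined() delegates to helper(4):
  yield 4
  yield 5
Step 2: yield 92
Step 3: Delegates to helper(14):
  yield 14
  yield 15
Therefore result = [4, 5, 92, 14, 15].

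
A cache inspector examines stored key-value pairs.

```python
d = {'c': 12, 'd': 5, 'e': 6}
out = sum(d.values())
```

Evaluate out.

Step 1: d.values() = [12, 5, 6].
Step 2: sum = 23.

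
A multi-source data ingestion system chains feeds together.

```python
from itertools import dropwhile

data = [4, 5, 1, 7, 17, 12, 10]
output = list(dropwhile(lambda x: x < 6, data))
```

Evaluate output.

Step 1: dropwhile drops elements while < 6:
  4 < 6: dropped
  5 < 6: dropped
  1 < 6: dropped
  7: kept (dropping stopped)
Step 2: Remaining elements kept regardless of condition.
Therefore output = [7, 17, 12, 10].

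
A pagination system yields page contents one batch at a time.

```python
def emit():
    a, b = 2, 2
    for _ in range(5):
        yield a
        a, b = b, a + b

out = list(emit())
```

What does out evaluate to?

Step 1: Fibonacci-like sequence starting with a=2, b=2:
  Iteration 1: yield a=2, then a,b = 2,4
  Iteration 2: yield a=2, then a,b = 4,6
  Iteration 3: yield a=4, then a,b = 6,10
  Iteration 4: yield a=6, then a,b = 10,16
  Iteration 5: yield a=10, then a,b = 16,26
Therefore out = [2, 2, 4, 6, 10].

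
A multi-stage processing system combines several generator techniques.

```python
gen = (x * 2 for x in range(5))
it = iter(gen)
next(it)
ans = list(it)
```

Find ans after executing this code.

Step 1: Generator produces [0, 2, 4, 6, 8].
Step 2: next(it) consumes first element (0).
Step 3: list(it) collects remaining: [2, 4, 6, 8].
Therefore ans = [2, 4, 6, 8].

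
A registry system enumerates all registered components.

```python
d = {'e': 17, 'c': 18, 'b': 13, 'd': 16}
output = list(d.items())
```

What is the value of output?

Step 1: d.items() returns (key, value) pairs in insertion order.
Therefore output = [('e', 17), ('c', 18), ('b', 13), ('d', 16)].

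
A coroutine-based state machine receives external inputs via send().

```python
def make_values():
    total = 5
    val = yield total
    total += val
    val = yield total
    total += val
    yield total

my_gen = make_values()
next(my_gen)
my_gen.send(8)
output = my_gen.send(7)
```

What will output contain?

Step 1: next() -> yield total=5.
Step 2: send(8) -> val=8, total = 5+8 = 13, yield 13.
Step 3: send(7) -> val=7, total = 13+7 = 20, yield 20.
Therefore output = 20.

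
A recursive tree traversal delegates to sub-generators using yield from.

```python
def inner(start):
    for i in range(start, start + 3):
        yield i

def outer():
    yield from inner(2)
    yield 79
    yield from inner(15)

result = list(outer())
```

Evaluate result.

Step 1: outer() delegates to inner(2):
  yield 2
  yield 3
  yield 4
Step 2: yield 79
Step 3: Delegates to inner(15):
  yield 15
  yield 16
  yield 17
Therefore result = [2, 3, 4, 79, 15, 16, 17].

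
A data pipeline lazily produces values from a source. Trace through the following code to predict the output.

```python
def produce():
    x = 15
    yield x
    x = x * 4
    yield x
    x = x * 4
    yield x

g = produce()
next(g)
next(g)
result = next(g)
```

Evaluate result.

Step 1: Trace through generator execution:
  Yield 1: x starts at 15, yield 15
  Yield 2: x = 15 * 4 = 60, yield 60
  Yield 3: x = 60 * 4 = 240, yield 240
Step 2: First next() gets 15, second next() gets the second value, third next() yields 240.
Therefore result = 240.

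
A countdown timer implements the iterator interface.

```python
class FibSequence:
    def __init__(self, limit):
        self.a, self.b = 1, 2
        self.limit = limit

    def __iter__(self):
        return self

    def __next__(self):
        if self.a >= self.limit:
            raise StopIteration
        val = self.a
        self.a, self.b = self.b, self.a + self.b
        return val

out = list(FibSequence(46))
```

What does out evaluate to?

Step 1: Fibonacci-like sequence (a=1, b=2) until >= 46:
  Yield 1, then a,b = 2,3
  Yield 2, then a,b = 3,5
  Yield 3, then a,b = 5,8
  Yield 5, then a,b = 8,13
  Yield 8, then a,b = 13,21
  Yield 13, then a,b = 21,34
  Yield 21, then a,b = 34,55
  Yield 34, then a,b = 55,89
Step 2: 55 >= 46, stop.
Therefore out = [1, 2, 3, 5, 8, 13, 21, 34].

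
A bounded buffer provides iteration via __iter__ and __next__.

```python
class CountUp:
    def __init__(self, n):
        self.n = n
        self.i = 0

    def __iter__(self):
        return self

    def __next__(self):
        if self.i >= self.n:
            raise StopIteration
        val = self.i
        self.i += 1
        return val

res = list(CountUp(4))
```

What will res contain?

Step 1: CountUp(4) creates an iterator counting 0 to 3.
Step 2: list() consumes all values: [0, 1, 2, 3].
Therefore res = [0, 1, 2, 3].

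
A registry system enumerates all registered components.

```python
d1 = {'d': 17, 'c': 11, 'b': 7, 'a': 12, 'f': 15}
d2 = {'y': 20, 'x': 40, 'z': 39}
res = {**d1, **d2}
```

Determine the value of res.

Step 1: Merge d1 and d2 (d2 values override on key conflicts).
Step 2: d1 has keys ['d', 'c', 'b', 'a', 'f'], d2 has keys ['y', 'x', 'z'].
Therefore res = {'d': 17, 'c': 11, 'b': 7, 'a': 12, 'f': 15, 'y': 20, 'x': 40, 'z': 39}.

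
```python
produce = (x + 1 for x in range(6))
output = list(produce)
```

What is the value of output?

Step 1: For each x in range(6), compute x+1:
  x=0: 0+1 = 1
  x=1: 1+1 = 2
  x=2: 2+1 = 3
  x=3: 3+1 = 4
  x=4: 4+1 = 5
  x=5: 5+1 = 6
Therefore output = [1, 2, 3, 4, 5, 6].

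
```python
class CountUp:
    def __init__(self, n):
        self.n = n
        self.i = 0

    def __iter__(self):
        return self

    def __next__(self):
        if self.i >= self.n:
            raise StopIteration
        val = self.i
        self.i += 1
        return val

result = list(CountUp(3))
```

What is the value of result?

Step 1: CountUp(3) creates an iterator counting 0 to 2.
Step 2: list() consumes all values: [0, 1, 2].
Therefore result = [0, 1, 2].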